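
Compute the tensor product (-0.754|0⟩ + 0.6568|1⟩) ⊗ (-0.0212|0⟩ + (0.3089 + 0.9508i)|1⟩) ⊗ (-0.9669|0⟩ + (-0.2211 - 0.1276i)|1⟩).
-0.01546|000⟩ + (-0.003534 - 0.00204i)|001⟩ + (0.2252 + 0.6932i)|010⟩ + (-0.03998 + 0.1882i)|011⟩ + 0.01346|100⟩ + (0.003079 + 0.001777i)|101⟩ + (-0.1962 - 0.6038i)|110⟩ + (0.03483 - 0.164i)|111⟩

amp(|b₁b₂…⟩) = product of the factor amplitudes for bits b₁, b₂, …; only kets whose every factor amplitude is nonzero survive.
|000⟩: (-0.754)(-0.0212)(-0.9669) = -0.01546
|001⟩: (-0.754)(-0.0212)(-0.2211 - 0.1276i) = (-0.003534 - 0.00204i)
|010⟩: (-0.754)(0.3089 + 0.9508i)(-0.9669) = (0.2252 + 0.6932i)
|011⟩: (-0.754)(0.3089 + 0.9508i)(-0.2211 - 0.1276i) = (-0.03998 + 0.1882i)
|100⟩: (0.6568)(-0.0212)(-0.9669) = 0.01346
|101⟩: (0.6568)(-0.0212)(-0.2211 - 0.1276i) = (0.003079 + 0.001777i)
|110⟩: (0.6568)(0.3089 + 0.9508i)(-0.9669) = (-0.1962 - 0.6038i)
|111⟩: (0.6568)(0.3089 + 0.9508i)(-0.2211 - 0.1276i) = (0.03483 - 0.164i)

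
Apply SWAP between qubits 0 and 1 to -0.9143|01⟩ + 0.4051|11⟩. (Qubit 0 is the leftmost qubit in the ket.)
-0.9143|10⟩ + 0.4051|11⟩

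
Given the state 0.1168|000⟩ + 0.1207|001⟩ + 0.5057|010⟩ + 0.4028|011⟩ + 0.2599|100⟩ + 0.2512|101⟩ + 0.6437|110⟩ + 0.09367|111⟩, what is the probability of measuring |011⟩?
0.1622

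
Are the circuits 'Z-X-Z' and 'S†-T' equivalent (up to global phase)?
No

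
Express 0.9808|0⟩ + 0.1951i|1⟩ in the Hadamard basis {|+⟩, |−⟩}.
(0.6935 + 0.138i)|+⟩ + (0.6935 - 0.138i)|−⟩

With |ψ⟩ = α|0⟩ + β|1⟩, the Hadamard-basis coefficients are ⟨+|ψ⟩ = (α + β)/√2 and ⟨−|ψ⟩ = (α − β)/√2.
Here α = 0.9808, β = 0.1951i: (α + β)/√2 = (0.6935 + 0.138i), (α − β)/√2 = (0.6935 - 0.138i).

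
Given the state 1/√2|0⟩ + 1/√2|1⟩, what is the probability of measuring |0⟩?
1/2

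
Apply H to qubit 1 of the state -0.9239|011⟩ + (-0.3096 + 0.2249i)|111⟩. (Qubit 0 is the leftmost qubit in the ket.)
-0.6533|001⟩ + 0.6533|011⟩ + (-0.2189 + 0.159i)|101⟩ + (0.2189 - 0.159i)|111⟩

H on qubit 1 mixes each pair of kets that differ only in qubit 1: amplitudes (a, b) of (|…0…⟩, |…1…⟩) become ((a + b)/√2, (a − b)/√2). Kets absent from the input have amplitude 0.
(|001⟩, |011⟩): (a, b) = (0, -0.9239) → (-0.6533, 0.6533)
(|101⟩, |111⟩): (a, b) = (0, (-0.3096 + 0.2249i)) → ((-0.2189 + 0.159i), (0.2189 - 0.159i))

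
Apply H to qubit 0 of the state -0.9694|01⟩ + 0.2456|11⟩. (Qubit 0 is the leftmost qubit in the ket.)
-0.5118|01⟩ - 0.8591|11⟩

H on qubit 0 mixes each pair of kets that differ only in qubit 0: amplitudes (a, b) of (|…0…⟩, |…1…⟩) become ((a + b)/√2, (a − b)/√2). Kets absent from the input have amplitude 0.
(|01⟩, |11⟩): (a, b) = (-0.9694, 0.2456) → (-0.5118, -0.8591)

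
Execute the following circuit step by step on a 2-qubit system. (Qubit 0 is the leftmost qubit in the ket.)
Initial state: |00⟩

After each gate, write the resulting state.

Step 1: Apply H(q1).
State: 1/√2|00⟩ + 1/√2|01⟩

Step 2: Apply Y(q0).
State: (1/√2)i|10⟩ + (1/√2)i|11⟩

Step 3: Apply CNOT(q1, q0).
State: (1/√2)i|01⟩ + (1/√2)i|10⟩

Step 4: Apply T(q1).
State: (-1/2 + (1/2)i)|01⟩ + (1/√2)i|10⟩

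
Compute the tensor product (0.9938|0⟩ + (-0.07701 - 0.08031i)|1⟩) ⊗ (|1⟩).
0.9938|01⟩ + (-0.07701 - 0.08031i)|11⟩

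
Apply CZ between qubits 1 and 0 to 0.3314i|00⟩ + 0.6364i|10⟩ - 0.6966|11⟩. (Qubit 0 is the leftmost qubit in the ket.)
0.3314i|00⟩ + 0.6364i|10⟩ + 0.6966|11⟩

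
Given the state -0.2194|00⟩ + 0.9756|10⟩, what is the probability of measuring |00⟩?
0.04814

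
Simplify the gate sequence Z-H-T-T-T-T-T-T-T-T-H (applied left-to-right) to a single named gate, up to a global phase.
Z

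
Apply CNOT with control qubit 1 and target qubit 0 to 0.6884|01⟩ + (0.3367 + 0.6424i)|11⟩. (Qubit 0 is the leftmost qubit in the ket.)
(0.3367 + 0.6424i)|01⟩ + 0.6884|11⟩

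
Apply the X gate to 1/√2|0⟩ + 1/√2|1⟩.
1/√2|0⟩ + 1/√2|1⟩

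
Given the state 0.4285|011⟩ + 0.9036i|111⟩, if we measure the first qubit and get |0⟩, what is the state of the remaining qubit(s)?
|11⟩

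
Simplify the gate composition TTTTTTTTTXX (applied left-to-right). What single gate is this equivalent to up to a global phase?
T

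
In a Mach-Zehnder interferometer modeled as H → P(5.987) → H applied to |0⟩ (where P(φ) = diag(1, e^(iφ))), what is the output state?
(0.9782 - 0.1459i)|0⟩ + (0.02177 + 0.1459i)|1⟩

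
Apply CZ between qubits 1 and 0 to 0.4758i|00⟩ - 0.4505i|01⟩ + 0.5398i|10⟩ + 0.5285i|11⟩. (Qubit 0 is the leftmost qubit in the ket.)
0.4758i|00⟩ - 0.4505i|01⟩ + 0.5398i|10⟩ - 0.5285i|11⟩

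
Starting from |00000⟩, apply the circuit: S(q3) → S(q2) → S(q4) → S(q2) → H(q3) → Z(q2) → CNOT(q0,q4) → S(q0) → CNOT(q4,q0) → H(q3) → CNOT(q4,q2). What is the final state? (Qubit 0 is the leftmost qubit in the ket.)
|00000⟩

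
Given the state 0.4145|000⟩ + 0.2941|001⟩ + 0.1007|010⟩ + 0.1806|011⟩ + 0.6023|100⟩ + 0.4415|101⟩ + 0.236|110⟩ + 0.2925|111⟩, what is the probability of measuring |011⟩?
0.03262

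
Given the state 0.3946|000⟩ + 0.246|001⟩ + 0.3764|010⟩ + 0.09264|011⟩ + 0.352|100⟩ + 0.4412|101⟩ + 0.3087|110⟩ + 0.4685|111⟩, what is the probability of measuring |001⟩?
0.06052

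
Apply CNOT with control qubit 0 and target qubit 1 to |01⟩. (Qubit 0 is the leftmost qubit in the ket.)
|01⟩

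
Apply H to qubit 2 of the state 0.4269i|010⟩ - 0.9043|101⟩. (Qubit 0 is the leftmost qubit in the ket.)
0.3019i|010⟩ + 0.3019i|011⟩ - 0.6394|100⟩ + 0.6394|101⟩

H on qubit 2 mixes each pair of kets that differ only in qubit 2: amplitudes (a, b) of (|…0…⟩, |…1…⟩) become ((a + b)/√2, (a − b)/√2). Kets absent from the input have amplitude 0.
(|010⟩, |011⟩): (a, b) = (0.4269i, 0) → (0.3019i, 0.3019i)
(|100⟩, |101⟩): (a, b) = (0, -0.9043) → (-0.6394, 0.6394)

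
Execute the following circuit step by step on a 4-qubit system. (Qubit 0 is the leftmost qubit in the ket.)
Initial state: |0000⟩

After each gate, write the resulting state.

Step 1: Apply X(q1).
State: |0100⟩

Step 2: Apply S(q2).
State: |0100⟩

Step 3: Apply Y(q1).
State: -i|0000⟩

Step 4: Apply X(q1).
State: -i|0100⟩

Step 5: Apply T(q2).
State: -i|0100⟩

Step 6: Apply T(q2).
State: -i|0100⟩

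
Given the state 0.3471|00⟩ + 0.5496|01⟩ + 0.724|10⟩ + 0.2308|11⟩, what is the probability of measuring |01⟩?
0.3021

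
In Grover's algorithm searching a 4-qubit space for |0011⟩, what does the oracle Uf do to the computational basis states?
Uf|x⟩ = -|x⟩ if x = 0011, else |x⟩ (phase flip on target)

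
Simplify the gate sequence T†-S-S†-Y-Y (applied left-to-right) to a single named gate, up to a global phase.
T†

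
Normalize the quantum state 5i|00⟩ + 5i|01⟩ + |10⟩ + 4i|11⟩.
0.6108i|00⟩ + 0.6108i|01⟩ + 0.1222|10⟩ + 0.4887i|11⟩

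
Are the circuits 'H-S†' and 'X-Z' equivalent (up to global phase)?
No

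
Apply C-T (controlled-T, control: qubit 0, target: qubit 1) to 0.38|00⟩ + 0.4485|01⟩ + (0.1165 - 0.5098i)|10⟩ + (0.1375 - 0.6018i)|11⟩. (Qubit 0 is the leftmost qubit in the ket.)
0.38|00⟩ + 0.4485|01⟩ + (0.1165 - 0.5098i)|10⟩ + (0.5228 - 0.3283i)|11⟩

C-T leaves the control-|0⟩ kets |00⟩, |01⟩ unchanged and applies T to qubit 1 on the control-|1⟩ pair (|10⟩, |11⟩).
T = [[1, 0], [0, (1/√2 + (1/√2)i)]].
With a = amp(|10⟩) = (0.1165 - 0.5098i) and b = amp(|11⟩) = (0.1375 - 0.6018i):
new amp(|10⟩) = (1)·a = (0.1165 - 0.5098i)
new amp(|11⟩) = (1/√2 + (1/√2)i)·b = (0.5228 - 0.3283i)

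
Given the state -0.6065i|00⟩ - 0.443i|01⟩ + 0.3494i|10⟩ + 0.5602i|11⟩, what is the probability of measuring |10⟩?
0.1221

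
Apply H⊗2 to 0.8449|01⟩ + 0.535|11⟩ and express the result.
0.69|00⟩ - 0.69|01⟩ + 0.155|10⟩ - 0.155|11⟩

H⊗2 gives amp(|y⟩) = (1/2) Σ_x (−1)^(x·y) amp(|x⟩), where x·y is the number of positions in which both x and y have a 1.
|00⟩: (0.8449 + 0.535)/2 = 0.69
|01⟩: (-0.8449 - 0.535)/2 = -0.69
|10⟩: (0.8449 - 0.535)/2 = 0.155
|11⟩: (-0.8449 + 0.535)/2 = -0.155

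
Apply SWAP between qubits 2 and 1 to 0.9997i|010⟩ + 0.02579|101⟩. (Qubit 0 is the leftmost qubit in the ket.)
0.9997i|001⟩ + 0.02579|110⟩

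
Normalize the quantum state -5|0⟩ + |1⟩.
-0.9806|0⟩ + 0.1961|1⟩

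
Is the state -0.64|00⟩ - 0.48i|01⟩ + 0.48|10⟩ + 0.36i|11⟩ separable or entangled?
Separable

Writing the state as a|00⟩ + b|01⟩ + c|10⟩ + d|11⟩, it is a product state iff ad − bc = 0.
Here (a, b, c, d) = (-0.64, -0.48i, 0.48, 0.36i): ad − bc = (-0.64)(0.36i) − (-0.48i)(0.48) = 0, so the state is separable.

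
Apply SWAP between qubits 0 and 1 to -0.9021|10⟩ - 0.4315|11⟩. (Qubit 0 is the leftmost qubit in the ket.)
-0.9021|01⟩ - 0.4315|11⟩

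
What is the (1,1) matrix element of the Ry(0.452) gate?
0.9746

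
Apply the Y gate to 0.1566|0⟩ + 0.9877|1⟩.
-0.9877i|0⟩ + 0.1566i|1⟩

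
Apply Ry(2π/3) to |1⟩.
-0.866|0⟩ + 1/2|1⟩

Ry(2π/3) = [[cos(θ/2), −sin(θ/2)], [sin(θ/2), cos(θ/2)]]; θ = 2π/3, cos(θ/2) ≈ 0.5, sin(θ/2) ≈ 0.866025.
With a = amp(|0⟩) = 0 and b = amp(|1⟩) = 1:
new amp(|0⟩) = (0.5)·a + (-0.866025)·b = -0.866
new amp(|1⟩) = (0.866025)·a + (0.5)·b = 1/2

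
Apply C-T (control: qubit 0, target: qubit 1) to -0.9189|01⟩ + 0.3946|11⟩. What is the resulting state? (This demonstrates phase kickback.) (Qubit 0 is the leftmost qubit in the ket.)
-0.9189|01⟩ + (0.279 + 0.279i)|11⟩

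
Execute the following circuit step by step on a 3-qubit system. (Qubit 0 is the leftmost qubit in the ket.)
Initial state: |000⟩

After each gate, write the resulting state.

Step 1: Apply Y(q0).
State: i|100⟩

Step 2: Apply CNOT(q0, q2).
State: i|101⟩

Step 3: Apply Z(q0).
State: -i|101⟩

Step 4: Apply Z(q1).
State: -i|101⟩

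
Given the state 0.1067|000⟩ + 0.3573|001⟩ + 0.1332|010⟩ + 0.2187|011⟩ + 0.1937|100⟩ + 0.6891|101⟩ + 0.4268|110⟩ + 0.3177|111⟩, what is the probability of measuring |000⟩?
0.01138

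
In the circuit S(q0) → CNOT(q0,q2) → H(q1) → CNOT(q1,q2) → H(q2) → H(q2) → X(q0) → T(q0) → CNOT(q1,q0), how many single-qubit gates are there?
6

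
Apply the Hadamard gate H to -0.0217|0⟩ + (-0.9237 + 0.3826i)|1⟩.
(-0.6685 + 0.2705i)|0⟩ + (0.6378 - 0.2705i)|1⟩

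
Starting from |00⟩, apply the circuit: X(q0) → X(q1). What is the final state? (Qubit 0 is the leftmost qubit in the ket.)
|11⟩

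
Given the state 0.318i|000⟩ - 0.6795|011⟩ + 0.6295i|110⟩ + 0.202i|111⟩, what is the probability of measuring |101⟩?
0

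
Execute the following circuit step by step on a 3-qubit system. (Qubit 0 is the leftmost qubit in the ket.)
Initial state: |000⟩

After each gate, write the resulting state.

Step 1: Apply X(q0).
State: |100⟩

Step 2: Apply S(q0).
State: i|100⟩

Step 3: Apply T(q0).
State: (-1/√2 + (1/√2)i)|100⟩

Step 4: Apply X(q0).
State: (-1/√2 + (1/√2)i)|000⟩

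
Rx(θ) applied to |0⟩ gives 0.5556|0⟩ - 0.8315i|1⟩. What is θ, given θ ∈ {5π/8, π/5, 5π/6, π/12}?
5π/8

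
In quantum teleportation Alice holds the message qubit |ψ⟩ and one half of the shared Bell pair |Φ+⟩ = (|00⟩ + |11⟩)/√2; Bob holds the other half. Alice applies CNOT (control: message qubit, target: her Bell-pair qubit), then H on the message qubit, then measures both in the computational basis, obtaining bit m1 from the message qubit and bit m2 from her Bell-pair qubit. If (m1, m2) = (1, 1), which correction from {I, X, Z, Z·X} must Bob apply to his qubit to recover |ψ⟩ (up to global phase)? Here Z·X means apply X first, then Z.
Z·X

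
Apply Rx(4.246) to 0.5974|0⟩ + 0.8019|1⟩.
(-0.3134 - 0.6827i)|0⟩ + (-0.4206 - 0.5086i)|1⟩

Rx(4.246) = [[cos(θ/2), −i·sin(θ/2)], [−i·sin(θ/2), cos(θ/2)]]; θ = 4.246, cos(θ/2) ≈ -0.524565, sin(θ/2) ≈ 0.851371.
With a = amp(|0⟩) = 0.5974 and b = amp(|1⟩) = 0.8019:
new amp(|0⟩) = (-0.524565)·a + (-0.851371i)·b = (-0.3134 - 0.6827i)
new amp(|1⟩) = (-0.851371i)·a + (-0.524565)·b = (-0.4206 - 0.5086i)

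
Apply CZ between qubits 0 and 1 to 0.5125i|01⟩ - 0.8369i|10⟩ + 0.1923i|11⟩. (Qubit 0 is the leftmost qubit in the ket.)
0.5125i|01⟩ - 0.8369i|10⟩ - 0.1923i|11⟩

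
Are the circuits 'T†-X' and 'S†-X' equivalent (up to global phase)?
No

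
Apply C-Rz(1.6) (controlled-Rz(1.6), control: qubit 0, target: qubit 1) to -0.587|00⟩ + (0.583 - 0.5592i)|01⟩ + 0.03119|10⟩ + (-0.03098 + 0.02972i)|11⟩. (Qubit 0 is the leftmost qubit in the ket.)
-0.587|00⟩ + (0.583 - 0.5592i)|01⟩ + (0.02173 - 0.02237i)|10⟩ + (-0.0429 - 0.001518i)|11⟩

C-Rz(1.6) leaves the control-|0⟩ kets |00⟩, |01⟩ unchanged and applies Rz(1.6) to qubit 1 on the control-|1⟩ pair (|10⟩, |11⟩).
Rz(1.6) = [[e^(−iθ/2), 0], [0, e^(iθ/2)]] with e^(±iθ/2) = cos(θ/2) ± i·sin(θ/2); θ = 1.6, cos(θ/2) ≈ 0.696707, sin(θ/2) ≈ 0.717356.
With a = amp(|10⟩) = 0.03119 and b = amp(|11⟩) = (-0.03098 + 0.02972i):
new amp(|10⟩) = (0.696707 - 0.717356i)·a = (0.02173 - 0.02237i)
new amp(|11⟩) = (0.696707 + 0.717356i)·b = (-0.0429 - 0.001518i)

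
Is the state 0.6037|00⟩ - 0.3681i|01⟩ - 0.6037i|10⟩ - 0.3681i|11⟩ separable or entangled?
Entangled

Writing the state as a|00⟩ + b|01⟩ + c|10⟩ + d|11⟩, it is a product state iff ad − bc = 0.
Here (a, b, c, d) = (0.6037, -0.3681i, -0.6037i, -0.3681i): ad − bc = (0.6037)(-0.3681i) − (-0.3681i)(-0.6037i) = (0.2222 - 0.2222i) ≠ 0, so the state is entangled.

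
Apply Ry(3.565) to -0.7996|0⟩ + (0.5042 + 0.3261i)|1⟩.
(-0.3249 - 0.3188i)|0⟩ + (-0.8877 - 0.06852i)|1⟩

Ry(3.565) = [[cos(θ/2), −sin(θ/2)], [sin(θ/2), cos(θ/2)]]; θ = 3.565, cos(θ/2) ≈ -0.210126, sin(θ/2) ≈ 0.977674.
With a = amp(|0⟩) = -0.7996 and b = amp(|1⟩) = (0.5042 + 0.3261i):
new amp(|0⟩) = (-0.210126)·a + (-0.977674)·b = (-0.3249 - 0.3188i)
new amp(|1⟩) = (0.977674)·a + (-0.210126)·b = (-0.8877 - 0.06852i)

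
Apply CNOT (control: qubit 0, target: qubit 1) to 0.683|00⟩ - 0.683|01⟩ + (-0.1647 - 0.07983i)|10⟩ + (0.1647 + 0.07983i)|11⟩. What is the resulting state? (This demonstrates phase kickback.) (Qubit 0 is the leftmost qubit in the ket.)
0.683|00⟩ - 0.683|01⟩ + (0.1647 + 0.07983i)|10⟩ + (-0.1647 - 0.07983i)|11⟩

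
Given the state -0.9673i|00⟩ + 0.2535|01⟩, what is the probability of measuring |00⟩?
0.9357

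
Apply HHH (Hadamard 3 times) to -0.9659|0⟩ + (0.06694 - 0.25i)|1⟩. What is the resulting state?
(-0.6357 - 0.1768i)|0⟩ + (-0.7303 + 0.1768i)|1⟩

H² = I, so H^3 = H: a single Hadamard. With (a, b) = (-0.9659, (0.06694 - 0.25i)), H gives ((a + b)/√2, (a − b)/√2) = ((-0.6357 - 0.1768i), (-0.7303 + 0.1768i)).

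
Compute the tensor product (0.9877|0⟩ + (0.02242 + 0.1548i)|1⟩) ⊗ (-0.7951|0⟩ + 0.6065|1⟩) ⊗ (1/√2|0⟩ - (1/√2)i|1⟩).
-0.5553|000⟩ + 0.5553i|001⟩ + 0.4236|010⟩ - 0.4236i|011⟩ + (-0.0126 - 0.08703i)|100⟩ + (-0.08703 + 0.0126i)|101⟩ + (0.009615 + 0.06639i)|110⟩ + (0.06639 - 0.009615i)|111⟩

amp(|b₁b₂…⟩) = product of the factor amplitudes for bits b₁, b₂, …; only kets whose every factor amplitude is nonzero survive.
|000⟩: (0.9877)(-0.7951)(1/√2) = -0.5553
|001⟩: (0.9877)(-0.7951)(-(1/√2)i) = 0.5553i
|010⟩: (0.9877)(0.6065)(1/√2) = 0.4236
|011⟩: (0.9877)(0.6065)(-(1/√2)i) = -0.4236i
|100⟩: (0.02242 + 0.1548i)(-0.7951)(1/√2) = (-0.0126 - 0.08703i)
|101⟩: (0.02242 + 0.1548i)(-0.7951)(-(1/√2)i) = (-0.08703 + 0.0126i)
|110⟩: (0.02242 + 0.1548i)(0.6065)(1/√2) = (0.009615 + 0.06639i)
|111⟩: (0.02242 + 0.1548i)(0.6065)(-(1/√2)i) = (0.06639 - 0.009615i)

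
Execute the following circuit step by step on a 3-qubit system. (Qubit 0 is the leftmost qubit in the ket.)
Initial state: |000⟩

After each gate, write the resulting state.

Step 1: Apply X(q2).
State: |001⟩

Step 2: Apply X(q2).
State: |000⟩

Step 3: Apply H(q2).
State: 1/√2|000⟩ + 1/√2|001⟩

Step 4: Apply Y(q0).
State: (1/√2)i|100⟩ + (1/√2)i|101⟩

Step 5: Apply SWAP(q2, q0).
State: (1/√2)i|001⟩ + (1/√2)i|101⟩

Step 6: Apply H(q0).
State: i|001⟩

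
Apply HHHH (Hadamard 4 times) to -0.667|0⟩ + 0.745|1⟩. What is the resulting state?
-0.667|0⟩ + 0.745|1⟩

H² = I, so an even number of Hadamards cancels: H^4 = I and the state is unchanged.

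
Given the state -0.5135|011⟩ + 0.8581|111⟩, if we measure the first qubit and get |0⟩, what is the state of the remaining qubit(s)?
-|11⟩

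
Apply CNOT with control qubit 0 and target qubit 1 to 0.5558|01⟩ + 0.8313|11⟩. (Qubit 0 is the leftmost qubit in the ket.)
0.5558|01⟩ + 0.8313|10⟩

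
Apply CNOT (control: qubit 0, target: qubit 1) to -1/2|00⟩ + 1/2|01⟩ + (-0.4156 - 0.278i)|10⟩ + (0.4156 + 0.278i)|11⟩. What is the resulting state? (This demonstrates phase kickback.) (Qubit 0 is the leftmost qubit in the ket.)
-1/2|00⟩ + 1/2|01⟩ + (0.4156 + 0.278i)|10⟩ + (-0.4156 - 0.278i)|11⟩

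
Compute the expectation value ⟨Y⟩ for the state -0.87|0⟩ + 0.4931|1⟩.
0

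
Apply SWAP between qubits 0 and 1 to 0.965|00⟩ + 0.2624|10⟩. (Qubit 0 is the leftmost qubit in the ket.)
0.965|00⟩ + 0.2624|01⟩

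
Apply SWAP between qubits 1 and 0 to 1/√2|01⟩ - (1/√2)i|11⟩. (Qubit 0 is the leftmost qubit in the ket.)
1/√2|10⟩ - (1/√2)i|11⟩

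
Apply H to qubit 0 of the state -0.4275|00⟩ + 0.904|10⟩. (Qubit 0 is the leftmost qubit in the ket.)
0.3369|00⟩ - 0.9415|10⟩

H on qubit 0 mixes each pair of kets that differ only in qubit 0: amplitudes (a, b) of (|…0…⟩, |…1…⟩) become ((a + b)/√2, (a − b)/√2). Kets absent from the input have amplitude 0.
(|00⟩, |10⟩): (a, b) = (-0.4275, 0.904) → (0.3369, -0.9415)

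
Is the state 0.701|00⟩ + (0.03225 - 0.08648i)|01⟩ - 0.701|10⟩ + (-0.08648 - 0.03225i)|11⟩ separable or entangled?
Entangled

Writing the state as a|00⟩ + b|01⟩ + c|10⟩ + d|11⟩, it is a product state iff ad − bc = 0.
Here (a, b, c, d) = (0.701, (0.03225 - 0.08648i), -0.701, (-0.08648 - 0.03225i)): ad − bc = (0.701)(-0.08648 - 0.03225i) − (0.03225 - 0.08648i)(-0.701) = (-0.03802 - 0.08323i) ≠ 0, so the state is entangled.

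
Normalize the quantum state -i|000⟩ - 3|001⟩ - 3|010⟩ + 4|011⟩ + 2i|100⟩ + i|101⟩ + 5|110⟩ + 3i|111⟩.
-0.1162i|000⟩ - 0.3487|001⟩ - 0.3487|010⟩ + 0.465|011⟩ + 0.2325i|100⟩ + 0.1162i|101⟩ + 0.5812|110⟩ + 0.3487i|111⟩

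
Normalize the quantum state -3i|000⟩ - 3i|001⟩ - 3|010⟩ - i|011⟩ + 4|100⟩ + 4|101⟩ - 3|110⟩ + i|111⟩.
-0.3586i|000⟩ - 0.3586i|001⟩ - 0.3586|010⟩ - 0.1195i|011⟩ + 0.4781|100⟩ + 0.4781|101⟩ - 0.3586|110⟩ + 0.1195i|111⟩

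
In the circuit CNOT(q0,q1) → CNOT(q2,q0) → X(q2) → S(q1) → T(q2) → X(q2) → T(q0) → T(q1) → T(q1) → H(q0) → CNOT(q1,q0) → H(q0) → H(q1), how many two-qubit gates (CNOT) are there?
3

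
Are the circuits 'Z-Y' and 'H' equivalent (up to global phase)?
No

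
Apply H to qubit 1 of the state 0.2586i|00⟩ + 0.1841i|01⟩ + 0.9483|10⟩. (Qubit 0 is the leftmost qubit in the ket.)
0.313i|00⟩ + 0.05268i|01⟩ + 0.6705|10⟩ + 0.6705|11⟩

H on qubit 1 mixes each pair of kets that differ only in qubit 1: amplitudes (a, b) of (|…0…⟩, |…1…⟩) become ((a + b)/√2, (a − b)/√2). Kets absent from the input have amplitude 0.
(|00⟩, |01⟩): (a, b) = (0.2586i, 0.1841i) → (0.313i, 0.05268i)
(|10⟩, |11⟩): (a, b) = (0.9483, 0) → (0.6705, 0.6705)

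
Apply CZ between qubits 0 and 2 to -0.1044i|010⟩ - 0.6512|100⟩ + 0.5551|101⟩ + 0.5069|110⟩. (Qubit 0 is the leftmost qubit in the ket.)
-0.1044i|010⟩ - 0.6512|100⟩ - 0.5551|101⟩ + 0.5069|110⟩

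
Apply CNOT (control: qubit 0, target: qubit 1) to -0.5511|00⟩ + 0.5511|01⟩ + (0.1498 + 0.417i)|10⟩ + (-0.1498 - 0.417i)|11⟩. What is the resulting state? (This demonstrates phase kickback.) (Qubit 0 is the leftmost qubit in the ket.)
-0.5511|00⟩ + 0.5511|01⟩ + (-0.1498 - 0.417i)|10⟩ + (0.1498 + 0.417i)|11⟩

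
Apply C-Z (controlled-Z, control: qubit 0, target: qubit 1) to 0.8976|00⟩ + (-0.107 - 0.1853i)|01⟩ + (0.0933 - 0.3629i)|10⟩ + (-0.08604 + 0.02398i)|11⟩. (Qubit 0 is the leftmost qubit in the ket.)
0.8976|00⟩ + (-0.107 - 0.1853i)|01⟩ + (0.0933 - 0.3629i)|10⟩ + (0.08604 - 0.02398i)|11⟩

C-Z leaves the control-|0⟩ kets |00⟩, |01⟩ unchanged and applies Z to qubit 1 on the control-|1⟩ pair (|10⟩, |11⟩).
Z = [[1, 0], [0, -1]].
With a = amp(|10⟩) = (0.0933 - 0.3629i) and b = amp(|11⟩) = (-0.08604 + 0.02398i):
new amp(|10⟩) = (1)·a = (0.0933 - 0.3629i)
new amp(|11⟩) = (-1)·b = (0.08604 - 0.02398i)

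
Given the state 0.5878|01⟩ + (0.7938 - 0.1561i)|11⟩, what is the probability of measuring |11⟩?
0.6545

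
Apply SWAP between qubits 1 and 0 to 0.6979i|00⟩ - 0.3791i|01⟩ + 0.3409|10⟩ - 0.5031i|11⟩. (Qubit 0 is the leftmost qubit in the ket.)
0.6979i|00⟩ + 0.3409|01⟩ - 0.3791i|10⟩ - 0.5031i|11⟩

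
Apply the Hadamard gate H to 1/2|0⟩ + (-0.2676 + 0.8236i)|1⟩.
(0.1643 + 0.5824i)|0⟩ + (0.5428 - 0.5824i)|1⟩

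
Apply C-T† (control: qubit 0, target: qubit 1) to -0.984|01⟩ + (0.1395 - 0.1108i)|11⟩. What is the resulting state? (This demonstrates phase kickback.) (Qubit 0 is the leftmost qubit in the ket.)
-0.984|01⟩ + (0.02029 - 0.177i)|11⟩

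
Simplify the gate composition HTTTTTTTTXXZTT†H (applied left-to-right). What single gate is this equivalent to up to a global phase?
X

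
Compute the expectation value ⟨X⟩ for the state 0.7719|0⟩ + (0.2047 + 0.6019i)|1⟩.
0.316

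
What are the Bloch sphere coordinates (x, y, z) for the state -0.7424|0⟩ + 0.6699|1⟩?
(-0.9947, 0, 0.1024)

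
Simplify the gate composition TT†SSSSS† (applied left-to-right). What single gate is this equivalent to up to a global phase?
S†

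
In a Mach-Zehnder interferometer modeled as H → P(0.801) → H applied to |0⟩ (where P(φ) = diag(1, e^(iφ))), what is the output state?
(0.848 + 0.359i)|0⟩ + (0.152 - 0.359i)|1⟩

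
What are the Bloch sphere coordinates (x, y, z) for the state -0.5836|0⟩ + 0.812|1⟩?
(-0.9478, 0, -0.3188)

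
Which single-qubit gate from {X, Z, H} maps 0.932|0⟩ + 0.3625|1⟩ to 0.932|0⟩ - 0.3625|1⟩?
Z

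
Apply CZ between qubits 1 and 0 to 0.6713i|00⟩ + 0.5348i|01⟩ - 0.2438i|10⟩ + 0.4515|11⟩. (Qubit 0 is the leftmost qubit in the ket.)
0.6713i|00⟩ + 0.5348i|01⟩ - 0.2438i|10⟩ - 0.4515|11⟩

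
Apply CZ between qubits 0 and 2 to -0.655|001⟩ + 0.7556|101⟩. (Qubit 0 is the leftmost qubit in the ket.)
-0.655|001⟩ - 0.7556|101⟩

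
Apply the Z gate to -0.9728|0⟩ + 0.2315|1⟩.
-0.9728|0⟩ - 0.2315|1⟩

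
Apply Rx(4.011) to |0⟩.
-0.4211|0⟩ - 0.907i|1⟩

Rx(4.011) = [[cos(θ/2), −i·sin(θ/2)], [−i·sin(θ/2), cos(θ/2)]]; θ = 4.011, cos(θ/2) ≈ -0.421142, sin(θ/2) ≈ 0.906995.
With a = amp(|0⟩) = 1 and b = amp(|1⟩) = 0:
new amp(|0⟩) = (-0.421142)·a + (-0.906995i)·b = -0.4211
new amp(|1⟩) = (-0.906995i)·a + (-0.421142)·b = -0.907i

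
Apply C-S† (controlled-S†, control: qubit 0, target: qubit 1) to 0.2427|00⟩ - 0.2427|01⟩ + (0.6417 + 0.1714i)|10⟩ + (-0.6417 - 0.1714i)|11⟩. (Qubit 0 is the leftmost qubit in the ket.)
0.2427|00⟩ - 0.2427|01⟩ + (0.6417 + 0.1714i)|10⟩ + (-0.1714 + 0.6417i)|11⟩

C-S† leaves the control-|0⟩ kets |00⟩, |01⟩ unchanged and applies S† to qubit 1 on the control-|1⟩ pair (|10⟩, |11⟩).
S† = [[1, 0], [0, -i]].
With a = amp(|10⟩) = (0.6417 + 0.1714i) and b = amp(|11⟩) = (-0.6417 - 0.1714i):
new amp(|10⟩) = (1)·a = (0.6417 + 0.1714i)
new amp(|11⟩) = (-i)·b = (-0.1714 + 0.6417i)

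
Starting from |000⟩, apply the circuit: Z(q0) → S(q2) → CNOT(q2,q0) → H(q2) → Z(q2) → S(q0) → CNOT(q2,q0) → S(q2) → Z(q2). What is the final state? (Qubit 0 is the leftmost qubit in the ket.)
1/√2|000⟩ + (1/√2)i|101⟩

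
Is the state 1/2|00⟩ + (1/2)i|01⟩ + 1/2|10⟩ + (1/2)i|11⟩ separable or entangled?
Separable

Writing the state as a|00⟩ + b|01⟩ + c|10⟩ + d|11⟩, it is a product state iff ad − bc = 0.
Here (a, b, c, d) = (1/2, (1/2)i, 1/2, (1/2)i): ad − bc = (1/2)((1/2)i) − ((1/2)i)(1/2) = 0, so the state is separable.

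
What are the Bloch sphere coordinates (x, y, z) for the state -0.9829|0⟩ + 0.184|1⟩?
(-0.3617, 0, 0.9322)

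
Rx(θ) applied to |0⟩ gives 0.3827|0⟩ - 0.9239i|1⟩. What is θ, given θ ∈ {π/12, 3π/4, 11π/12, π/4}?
3π/4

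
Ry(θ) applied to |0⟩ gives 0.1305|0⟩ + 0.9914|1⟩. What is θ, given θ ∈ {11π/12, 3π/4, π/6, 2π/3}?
11π/12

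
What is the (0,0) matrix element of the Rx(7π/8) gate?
0.1951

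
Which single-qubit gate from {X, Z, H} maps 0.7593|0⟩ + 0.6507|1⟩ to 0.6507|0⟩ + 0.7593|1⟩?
X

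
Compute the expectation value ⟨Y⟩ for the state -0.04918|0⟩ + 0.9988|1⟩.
0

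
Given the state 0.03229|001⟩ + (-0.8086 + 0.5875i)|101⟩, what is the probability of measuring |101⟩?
0.999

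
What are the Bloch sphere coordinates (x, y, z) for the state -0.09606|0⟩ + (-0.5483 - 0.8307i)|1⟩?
(0.1053, 0.1596, -0.9815)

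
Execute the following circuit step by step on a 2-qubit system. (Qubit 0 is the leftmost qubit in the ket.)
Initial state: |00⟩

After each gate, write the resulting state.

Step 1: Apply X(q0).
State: |10⟩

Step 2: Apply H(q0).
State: 1/√2|00⟩ - 1/√2|10⟩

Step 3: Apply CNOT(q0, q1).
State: 1/√2|00⟩ - 1/√2|11⟩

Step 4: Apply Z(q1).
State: 1/√2|00⟩ + 1/√2|11⟩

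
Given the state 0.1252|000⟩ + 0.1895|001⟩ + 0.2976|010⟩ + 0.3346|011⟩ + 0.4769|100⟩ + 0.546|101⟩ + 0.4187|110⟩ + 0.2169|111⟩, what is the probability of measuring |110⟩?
0.1753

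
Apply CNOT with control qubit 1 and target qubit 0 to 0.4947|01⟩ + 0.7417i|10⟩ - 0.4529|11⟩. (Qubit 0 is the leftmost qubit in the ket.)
-0.4529|01⟩ + 0.7417i|10⟩ + 0.4947|11⟩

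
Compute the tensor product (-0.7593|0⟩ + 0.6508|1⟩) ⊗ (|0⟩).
-0.7593|00⟩ + 0.6508|10⟩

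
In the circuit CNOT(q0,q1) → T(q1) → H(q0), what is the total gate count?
3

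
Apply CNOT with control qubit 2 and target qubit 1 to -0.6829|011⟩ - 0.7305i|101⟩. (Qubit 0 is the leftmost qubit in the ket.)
-0.6829|001⟩ - 0.7305i|111⟩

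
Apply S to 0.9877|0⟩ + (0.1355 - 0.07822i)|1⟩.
0.9877|0⟩ + (0.07822 + 0.1355i)|1⟩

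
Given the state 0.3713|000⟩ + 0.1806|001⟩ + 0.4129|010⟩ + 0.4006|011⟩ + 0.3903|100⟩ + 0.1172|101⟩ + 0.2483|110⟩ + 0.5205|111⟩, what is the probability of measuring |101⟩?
0.01374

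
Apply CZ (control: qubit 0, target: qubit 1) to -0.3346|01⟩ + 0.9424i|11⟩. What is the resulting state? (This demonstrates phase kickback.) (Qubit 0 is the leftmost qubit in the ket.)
-0.3346|01⟩ - 0.9424i|11⟩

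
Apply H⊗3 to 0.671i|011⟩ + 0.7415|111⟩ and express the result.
(0.2622 + 0.2372i)|000⟩ + (-0.2622 - 0.2372i)|001⟩ + (-0.2622 - 0.2372i)|010⟩ + (0.2622 + 0.2372i)|011⟩ + (-0.2622 + 0.2372i)|100⟩ + (0.2622 - 0.2372i)|101⟩ + (0.2622 - 0.2372i)|110⟩ + (-0.2622 + 0.2372i)|111⟩

H⊗3 gives amp(|y⟩) = (1/2√2) Σ_x (−1)^(x·y) amp(|x⟩), where x·y is the number of positions in which both x and y have a 1.
|000⟩: (0.671i + 0.7415)/(2√2) = (0.2622 + 0.2372i)
|001⟩: (-0.671i - 0.7415)/(2√2) = (-0.2622 - 0.2372i)
|010⟩: (-0.671i - 0.7415)/(2√2) = (-0.2622 - 0.2372i)
|011⟩: (0.671i + 0.7415)/(2√2) = (0.2622 + 0.2372i)
|100⟩: (0.671i - 0.7415)/(2√2) = (-0.2622 + 0.2372i)
|101⟩: (-0.671i + 0.7415)/(2√2) = (0.2622 - 0.2372i)
|110⟩: (-0.671i + 0.7415)/(2√2) = (0.2622 - 0.2372i)
|111⟩: (0.671i - 0.7415)/(2√2) = (-0.2622 + 0.2372i)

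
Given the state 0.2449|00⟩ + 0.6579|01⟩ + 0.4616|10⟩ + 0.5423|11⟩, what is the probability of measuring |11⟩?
0.2941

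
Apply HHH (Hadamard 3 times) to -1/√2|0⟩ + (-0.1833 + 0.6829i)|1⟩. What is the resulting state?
(-0.6296 + 0.4829i)|0⟩ + (-0.3704 - 0.4829i)|1⟩

H² = I, so H^3 = H: a single Hadamard. With (a, b) = (-1/√2, (-0.1833 + 0.6829i)), H gives ((a + b)/√2, (a − b)/√2) = ((-0.6296 + 0.4829i), (-0.3704 - 0.4829i)).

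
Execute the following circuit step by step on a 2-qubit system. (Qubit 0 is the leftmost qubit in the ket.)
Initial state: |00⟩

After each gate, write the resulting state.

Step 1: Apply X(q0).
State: |10⟩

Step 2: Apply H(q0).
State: 1/√2|00⟩ - 1/√2|10⟩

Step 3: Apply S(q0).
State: 1/√2|00⟩ - (1/√2)i|10⟩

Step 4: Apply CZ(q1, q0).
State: 1/√2|00⟩ - (1/√2)i|10⟩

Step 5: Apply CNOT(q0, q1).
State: 1/√2|00⟩ - (1/√2)i|11⟩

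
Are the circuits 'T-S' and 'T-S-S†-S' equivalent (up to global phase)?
Yes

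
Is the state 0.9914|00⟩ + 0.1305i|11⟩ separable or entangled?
Entangled

Writing the state as a|00⟩ + b|01⟩ + c|10⟩ + d|11⟩, it is a product state iff ad − bc = 0.
Here (a, b, c, d) = (0.9914, 0, 0, 0.1305i): ad − bc = (0.9914)(0.1305i) − (0)(0) = 0.1294i ≠ 0, so the state is entangled.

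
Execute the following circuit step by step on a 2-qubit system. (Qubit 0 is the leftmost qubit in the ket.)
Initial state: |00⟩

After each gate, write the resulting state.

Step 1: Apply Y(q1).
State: i|01⟩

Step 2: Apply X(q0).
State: i|11⟩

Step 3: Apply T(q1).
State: (-1/√2 + (1/√2)i)|11⟩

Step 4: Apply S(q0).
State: (-1/√2 - (1/√2)i)|11⟩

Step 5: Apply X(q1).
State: (-1/√2 - (1/√2)i)|10⟩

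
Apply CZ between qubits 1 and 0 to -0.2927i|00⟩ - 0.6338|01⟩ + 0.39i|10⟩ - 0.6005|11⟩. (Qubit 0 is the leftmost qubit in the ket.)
-0.2927i|00⟩ - 0.6338|01⟩ + 0.39i|10⟩ + 0.6005|11⟩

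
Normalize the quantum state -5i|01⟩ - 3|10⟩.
-0.8575i|01⟩ - 0.5145|10⟩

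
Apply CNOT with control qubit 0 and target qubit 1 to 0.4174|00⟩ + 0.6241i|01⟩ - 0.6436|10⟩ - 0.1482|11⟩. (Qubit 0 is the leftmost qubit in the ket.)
0.4174|00⟩ + 0.6241i|01⟩ - 0.1482|10⟩ - 0.6436|11⟩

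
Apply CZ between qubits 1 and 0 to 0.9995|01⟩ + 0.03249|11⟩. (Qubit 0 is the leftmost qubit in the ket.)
0.9995|01⟩ - 0.03249|11⟩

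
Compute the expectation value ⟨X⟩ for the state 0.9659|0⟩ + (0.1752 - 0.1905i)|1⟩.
0.3385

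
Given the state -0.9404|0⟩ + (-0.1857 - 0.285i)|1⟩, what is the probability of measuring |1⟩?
0.1157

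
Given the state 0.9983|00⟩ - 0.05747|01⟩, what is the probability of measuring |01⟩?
0.003303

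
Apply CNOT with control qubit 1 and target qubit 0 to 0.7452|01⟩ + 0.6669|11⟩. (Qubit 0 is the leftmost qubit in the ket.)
0.6669|01⟩ + 0.7452|11⟩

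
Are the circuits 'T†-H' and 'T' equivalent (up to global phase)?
No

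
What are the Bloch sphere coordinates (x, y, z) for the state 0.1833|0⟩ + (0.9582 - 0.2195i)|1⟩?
(0.3513, -0.08047, -0.9327)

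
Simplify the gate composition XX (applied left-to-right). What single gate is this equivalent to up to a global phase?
I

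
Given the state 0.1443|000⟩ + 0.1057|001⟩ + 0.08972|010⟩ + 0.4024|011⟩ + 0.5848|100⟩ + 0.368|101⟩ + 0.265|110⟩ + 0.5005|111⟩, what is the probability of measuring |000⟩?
0.02082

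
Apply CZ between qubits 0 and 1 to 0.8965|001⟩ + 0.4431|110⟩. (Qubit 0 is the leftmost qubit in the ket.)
0.8965|001⟩ - 0.4431|110⟩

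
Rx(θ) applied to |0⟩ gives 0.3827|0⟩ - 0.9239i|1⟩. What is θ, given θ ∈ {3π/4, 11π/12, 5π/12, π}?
3π/4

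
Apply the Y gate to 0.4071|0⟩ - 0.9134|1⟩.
0.9134i|0⟩ + 0.4071i|1⟩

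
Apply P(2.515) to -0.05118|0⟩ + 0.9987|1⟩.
-0.05118|0⟩ + (-0.809 + 0.5856i)|1⟩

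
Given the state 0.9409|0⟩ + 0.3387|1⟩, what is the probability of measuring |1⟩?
0.1147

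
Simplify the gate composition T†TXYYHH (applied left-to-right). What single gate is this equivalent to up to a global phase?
X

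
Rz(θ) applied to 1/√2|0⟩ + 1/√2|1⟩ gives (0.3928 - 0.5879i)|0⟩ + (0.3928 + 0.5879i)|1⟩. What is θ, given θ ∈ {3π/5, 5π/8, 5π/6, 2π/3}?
5π/8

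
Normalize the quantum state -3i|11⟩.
-i|11⟩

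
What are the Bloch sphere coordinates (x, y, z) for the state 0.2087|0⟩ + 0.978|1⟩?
(0.4082, 0, -0.9129)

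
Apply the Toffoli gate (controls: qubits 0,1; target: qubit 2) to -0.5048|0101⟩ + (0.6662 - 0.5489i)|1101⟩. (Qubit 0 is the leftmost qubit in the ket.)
-0.5048|0101⟩ + (0.6662 - 0.5489i)|1111⟩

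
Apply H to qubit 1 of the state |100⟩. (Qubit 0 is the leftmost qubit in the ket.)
1/√2|100⟩ + 1/√2|110⟩

H on qubit 1 mixes each pair of kets that differ only in qubit 1: amplitudes (a, b) of (|…0…⟩, |…1…⟩) become ((a + b)/√2, (a − b)/√2). Kets absent from the input have amplitude 0.
(|100⟩, |110⟩): (a, b) = (1, 0) → (1/√2, 1/√2)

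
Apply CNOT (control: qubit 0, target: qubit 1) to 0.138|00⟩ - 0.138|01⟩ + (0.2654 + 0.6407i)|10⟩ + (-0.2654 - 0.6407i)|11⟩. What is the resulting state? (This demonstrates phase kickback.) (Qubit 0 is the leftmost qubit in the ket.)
0.138|00⟩ - 0.138|01⟩ + (-0.2654 - 0.6407i)|10⟩ + (0.2654 + 0.6407i)|11⟩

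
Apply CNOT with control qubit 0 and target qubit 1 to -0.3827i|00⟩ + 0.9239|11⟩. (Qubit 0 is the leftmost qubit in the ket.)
-0.3827i|00⟩ + 0.9239|10⟩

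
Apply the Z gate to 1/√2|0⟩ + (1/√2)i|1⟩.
1/√2|0⟩ - (1/√2)i|1⟩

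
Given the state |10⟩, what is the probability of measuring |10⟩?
1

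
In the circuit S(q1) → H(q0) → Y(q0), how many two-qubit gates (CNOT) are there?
0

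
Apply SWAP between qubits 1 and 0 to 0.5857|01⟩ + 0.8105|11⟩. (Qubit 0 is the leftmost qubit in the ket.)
0.5857|10⟩ + 0.8105|11⟩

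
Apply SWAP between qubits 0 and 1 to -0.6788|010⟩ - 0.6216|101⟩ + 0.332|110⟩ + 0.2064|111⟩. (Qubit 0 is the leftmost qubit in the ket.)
-0.6216|011⟩ - 0.6788|100⟩ + 0.332|110⟩ + 0.2064|111⟩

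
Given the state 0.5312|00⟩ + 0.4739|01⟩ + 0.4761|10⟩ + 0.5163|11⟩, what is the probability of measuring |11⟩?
0.2666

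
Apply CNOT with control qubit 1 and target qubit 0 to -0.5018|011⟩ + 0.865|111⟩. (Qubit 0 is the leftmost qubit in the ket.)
0.865|011⟩ - 0.5018|111⟩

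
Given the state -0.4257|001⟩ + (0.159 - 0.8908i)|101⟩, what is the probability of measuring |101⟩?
0.8188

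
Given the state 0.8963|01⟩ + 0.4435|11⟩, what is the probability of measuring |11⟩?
0.1967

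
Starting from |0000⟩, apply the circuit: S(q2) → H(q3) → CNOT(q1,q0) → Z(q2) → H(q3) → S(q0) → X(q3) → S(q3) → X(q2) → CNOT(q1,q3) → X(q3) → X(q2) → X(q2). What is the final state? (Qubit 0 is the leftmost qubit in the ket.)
i|0010⟩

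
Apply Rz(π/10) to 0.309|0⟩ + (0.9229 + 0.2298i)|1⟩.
(0.3052 - 0.04834i)|0⟩ + (0.8756 + 0.3713i)|1⟩

Rz(π/10) = [[e^(−iθ/2), 0], [0, e^(iθ/2)]] with e^(±iθ/2) = cos(θ/2) ± i·sin(θ/2); θ = π/10, cos(θ/2) ≈ 0.987688, sin(θ/2) ≈ 0.156434.
With a = amp(|0⟩) = 0.309 and b = amp(|1⟩) = (0.9229 + 0.2298i):
new amp(|0⟩) = (0.987688 - 0.156434i)·a = (0.3052 - 0.04834i)
new amp(|1⟩) = (0.987688 + 0.156434i)·b = (0.8756 + 0.3713i)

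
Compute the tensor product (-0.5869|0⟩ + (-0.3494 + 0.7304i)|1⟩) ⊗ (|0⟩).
-0.5869|00⟩ + (-0.3494 + 0.7304i)|10⟩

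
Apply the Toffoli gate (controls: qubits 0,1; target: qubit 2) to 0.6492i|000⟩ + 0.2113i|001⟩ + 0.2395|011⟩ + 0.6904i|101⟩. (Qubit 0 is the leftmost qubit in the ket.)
0.6492i|000⟩ + 0.2113i|001⟩ + 0.2395|011⟩ + 0.6904i|101⟩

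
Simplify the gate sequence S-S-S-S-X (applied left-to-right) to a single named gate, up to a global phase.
X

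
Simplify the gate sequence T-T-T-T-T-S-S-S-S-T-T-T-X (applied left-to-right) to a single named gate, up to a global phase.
X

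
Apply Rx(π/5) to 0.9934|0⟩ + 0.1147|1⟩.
(0.9448 - 0.03544i)|0⟩ + (0.1091 - 0.307i)|1⟩

Rx(π/5) = [[cos(θ/2), −i·sin(θ/2)], [−i·sin(θ/2), cos(θ/2)]]; θ = π/5, cos(θ/2) ≈ 0.951057, sin(θ/2) ≈ 0.309017.
With a = amp(|0⟩) = 0.9934 and b = amp(|1⟩) = 0.1147:
new amp(|0⟩) = (0.951057)·a + (-0.309017i)·b = (0.9448 - 0.03544i)
new amp(|1⟩) = (-0.309017i)·a + (0.951057)·b = (0.1091 - 0.307i)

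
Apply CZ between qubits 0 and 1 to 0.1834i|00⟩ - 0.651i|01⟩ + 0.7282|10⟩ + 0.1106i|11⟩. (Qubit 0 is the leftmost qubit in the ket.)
0.1834i|00⟩ - 0.651i|01⟩ + 0.7282|10⟩ - 0.1106i|11⟩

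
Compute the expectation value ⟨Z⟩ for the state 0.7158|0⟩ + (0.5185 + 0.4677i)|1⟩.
0.02478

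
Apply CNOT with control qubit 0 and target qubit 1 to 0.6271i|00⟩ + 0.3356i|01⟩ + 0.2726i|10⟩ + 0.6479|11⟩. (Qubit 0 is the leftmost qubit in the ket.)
0.6271i|00⟩ + 0.3356i|01⟩ + 0.6479|10⟩ + 0.2726i|11⟩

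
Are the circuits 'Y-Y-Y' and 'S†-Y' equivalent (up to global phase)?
No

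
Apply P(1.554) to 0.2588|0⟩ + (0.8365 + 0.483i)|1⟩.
0.2588|0⟩ + (-0.4689 + 0.8445i)|1⟩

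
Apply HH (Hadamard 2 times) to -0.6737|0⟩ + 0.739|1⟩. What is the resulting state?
-0.6737|0⟩ + 0.739|1⟩

H² = I, so an even number of Hadamards cancels: H^2 = I and the state is unchanged.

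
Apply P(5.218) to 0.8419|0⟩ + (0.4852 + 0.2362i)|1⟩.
0.8419|0⟩ + (0.4416 - 0.3101i)|1⟩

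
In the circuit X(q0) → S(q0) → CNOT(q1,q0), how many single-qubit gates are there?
2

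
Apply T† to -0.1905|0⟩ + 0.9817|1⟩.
-0.1905|0⟩ + (0.6942 - 0.6942i)|1⟩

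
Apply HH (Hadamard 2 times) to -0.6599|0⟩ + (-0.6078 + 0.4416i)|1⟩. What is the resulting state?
-0.6599|0⟩ + (-0.6078 + 0.4416i)|1⟩

H² = I, so an even number of Hadamards cancels: H^2 = I and the state is unchanged.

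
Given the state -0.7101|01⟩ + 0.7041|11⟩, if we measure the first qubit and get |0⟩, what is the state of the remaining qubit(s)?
-|1⟩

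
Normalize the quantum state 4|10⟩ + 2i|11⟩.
0.8944|10⟩ + (1/√5)i|11⟩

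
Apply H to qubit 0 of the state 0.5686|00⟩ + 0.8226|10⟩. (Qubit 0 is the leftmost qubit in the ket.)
0.9837|00⟩ - 0.1796|10⟩

H on qubit 0 mixes each pair of kets that differ only in qubit 0: amplitudes (a, b) of (|…0…⟩, |…1…⟩) become ((a + b)/√2, (a − b)/√2). Kets absent from the input have amplitude 0.
(|00⟩, |10⟩): (a, b) = (0.5686, 0.8226) → (0.9837, -0.1796)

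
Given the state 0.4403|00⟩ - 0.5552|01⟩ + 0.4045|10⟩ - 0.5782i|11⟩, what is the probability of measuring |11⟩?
0.3343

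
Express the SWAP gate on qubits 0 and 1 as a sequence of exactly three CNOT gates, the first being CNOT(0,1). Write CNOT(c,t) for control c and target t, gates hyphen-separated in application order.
CNOT(0,1)-CNOT(1,0)-CNOT(0,1)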